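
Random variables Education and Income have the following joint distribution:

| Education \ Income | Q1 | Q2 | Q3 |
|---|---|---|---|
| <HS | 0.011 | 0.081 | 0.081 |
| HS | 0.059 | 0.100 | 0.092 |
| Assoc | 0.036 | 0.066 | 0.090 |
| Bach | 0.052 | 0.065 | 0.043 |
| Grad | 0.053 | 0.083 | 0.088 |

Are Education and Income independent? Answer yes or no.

P(Education=<HS) = 0.173 and P(Income=Q1) = 0.211, so their product is 0.03650, but P(Education=<HS, Income=Q1) = 0.011. Since these differ, Education and Income are not independent.

no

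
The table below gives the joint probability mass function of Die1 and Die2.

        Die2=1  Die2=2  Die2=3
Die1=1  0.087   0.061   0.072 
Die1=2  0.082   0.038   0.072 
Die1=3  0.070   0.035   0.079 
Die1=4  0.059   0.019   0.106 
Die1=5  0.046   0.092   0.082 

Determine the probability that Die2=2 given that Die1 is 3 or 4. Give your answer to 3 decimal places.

0.147

P(Die1=3) = 0.070 + 0.035 + 0.079 = 0.184.
P(Die1=4) = 0.059 + 0.019 + 0.106 = 0.184.
P(Die1 ∈ {3, 4}) = 0.184 + 0.184 = 0.368; P(Die2=2, Die1 ∈ {3, 4}) = 0.035 + 0.019 = 0.054.
P(Die2=2 | Die1 ∈ {3, 4}) = 0.054/0.368 = 0.147.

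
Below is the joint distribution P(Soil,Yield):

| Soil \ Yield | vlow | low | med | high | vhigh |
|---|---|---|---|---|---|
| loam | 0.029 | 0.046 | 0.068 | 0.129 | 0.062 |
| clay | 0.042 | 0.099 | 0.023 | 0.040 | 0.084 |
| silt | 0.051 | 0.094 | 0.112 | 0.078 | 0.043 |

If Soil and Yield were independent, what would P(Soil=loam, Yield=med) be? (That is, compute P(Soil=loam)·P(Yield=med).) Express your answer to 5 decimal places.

P(Soil=loam) = 0.029 + 0.046 + 0.068 + 0.129 + 0.062 = 0.334.
P(Yield=med) = 0.068 + 0.023 + 0.112 = 0.203.
Product: 0.334 × 0.203 = 0.06780.

0.06780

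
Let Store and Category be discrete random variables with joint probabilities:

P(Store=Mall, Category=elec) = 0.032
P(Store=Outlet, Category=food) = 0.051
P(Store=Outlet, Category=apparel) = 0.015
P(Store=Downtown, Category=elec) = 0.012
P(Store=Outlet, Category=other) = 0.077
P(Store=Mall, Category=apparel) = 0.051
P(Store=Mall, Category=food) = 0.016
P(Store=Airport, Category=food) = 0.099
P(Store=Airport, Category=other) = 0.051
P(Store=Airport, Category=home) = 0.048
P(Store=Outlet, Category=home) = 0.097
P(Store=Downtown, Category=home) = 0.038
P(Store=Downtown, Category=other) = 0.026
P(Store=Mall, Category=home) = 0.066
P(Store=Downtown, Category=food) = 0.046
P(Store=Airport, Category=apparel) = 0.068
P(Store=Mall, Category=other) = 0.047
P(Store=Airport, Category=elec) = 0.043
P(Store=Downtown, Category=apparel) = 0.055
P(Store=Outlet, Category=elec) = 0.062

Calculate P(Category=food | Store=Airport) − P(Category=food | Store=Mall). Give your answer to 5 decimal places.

P(Store=Airport) = 0.099 + 0.068 + 0.043 + 0.048 + 0.051 = 0.309; P(Category=food | Store=Airport) = 0.099/0.309 = 0.320388.
P(Store=Mall) = 0.016 + 0.051 + 0.032 + 0.066 + 0.047 = 0.212; P(Category=food | Store=Mall) = 0.016/0.212 = 0.075472.
Difference = 0.24492.

0.24492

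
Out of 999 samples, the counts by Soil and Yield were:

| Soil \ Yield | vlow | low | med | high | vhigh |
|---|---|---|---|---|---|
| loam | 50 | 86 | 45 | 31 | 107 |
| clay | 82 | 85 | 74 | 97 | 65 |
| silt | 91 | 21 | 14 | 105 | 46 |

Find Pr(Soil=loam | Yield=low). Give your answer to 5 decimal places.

Total with Yield=low: 86 + 85 + 21 = 192.
P(Soil=loam | Yield=low) = 86/192 = 0.44792.

0.44792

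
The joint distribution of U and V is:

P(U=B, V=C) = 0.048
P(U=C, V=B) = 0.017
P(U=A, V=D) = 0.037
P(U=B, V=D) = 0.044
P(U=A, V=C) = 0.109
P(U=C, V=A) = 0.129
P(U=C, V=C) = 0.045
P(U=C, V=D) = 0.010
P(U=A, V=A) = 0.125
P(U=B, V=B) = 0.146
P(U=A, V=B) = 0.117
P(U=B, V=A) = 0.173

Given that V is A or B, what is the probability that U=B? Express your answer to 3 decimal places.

0.451

P(V=A) = 0.125 + 0.173 + 0.129 = 0.427.
P(V=B) = 0.117 + 0.146 + 0.017 = 0.280.
P(V ∈ {A, B}) = 0.427 + 0.280 = 0.707; P(U=B, V ∈ {A, B}) = 0.173 + 0.146 = 0.319.
P(U=B | V ∈ {A, B}) = 0.319/0.707 = 0.451.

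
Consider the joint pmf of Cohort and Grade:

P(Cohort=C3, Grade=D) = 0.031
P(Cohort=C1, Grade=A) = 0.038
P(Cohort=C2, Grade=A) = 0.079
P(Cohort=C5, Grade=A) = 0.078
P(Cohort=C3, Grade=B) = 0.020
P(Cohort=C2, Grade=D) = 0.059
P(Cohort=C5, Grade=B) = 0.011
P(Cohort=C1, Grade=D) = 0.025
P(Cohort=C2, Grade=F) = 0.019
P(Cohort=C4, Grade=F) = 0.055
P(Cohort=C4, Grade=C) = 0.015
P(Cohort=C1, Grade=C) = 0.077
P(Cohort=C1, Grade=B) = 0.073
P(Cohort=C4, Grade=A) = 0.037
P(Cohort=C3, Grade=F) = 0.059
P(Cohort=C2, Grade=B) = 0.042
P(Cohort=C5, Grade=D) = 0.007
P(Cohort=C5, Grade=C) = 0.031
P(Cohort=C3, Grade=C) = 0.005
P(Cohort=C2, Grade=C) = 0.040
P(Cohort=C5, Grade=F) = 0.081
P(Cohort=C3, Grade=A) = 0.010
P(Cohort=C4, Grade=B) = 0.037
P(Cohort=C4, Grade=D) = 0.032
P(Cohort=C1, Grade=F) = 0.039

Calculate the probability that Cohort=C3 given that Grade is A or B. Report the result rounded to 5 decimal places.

P(Grade=A) = 0.038 + 0.079 + 0.010 + 0.037 + 0.078 = 0.242.
P(Grade=B) = 0.073 + 0.042 + 0.020 + 0.037 + 0.011 = 0.183.
P(Grade ∈ {A, B}) = 0.242 + 0.183 = 0.425; P(Cohort=C3, Grade ∈ {A, B}) = 0.010 + 0.020 = 0.030.
P(Cohort=C3 | Grade ∈ {A, B}) = 0.030/0.425 = 0.07059.

0.07059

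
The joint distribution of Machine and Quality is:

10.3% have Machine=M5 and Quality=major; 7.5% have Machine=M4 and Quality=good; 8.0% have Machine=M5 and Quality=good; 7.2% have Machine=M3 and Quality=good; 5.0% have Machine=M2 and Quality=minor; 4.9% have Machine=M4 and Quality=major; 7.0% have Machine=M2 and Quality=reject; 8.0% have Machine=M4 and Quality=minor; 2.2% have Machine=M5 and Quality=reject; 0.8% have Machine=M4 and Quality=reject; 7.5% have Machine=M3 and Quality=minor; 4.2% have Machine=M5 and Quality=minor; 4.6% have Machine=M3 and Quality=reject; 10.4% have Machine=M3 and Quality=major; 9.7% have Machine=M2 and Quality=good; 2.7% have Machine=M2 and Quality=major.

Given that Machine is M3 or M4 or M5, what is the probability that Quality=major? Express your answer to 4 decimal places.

P(Machine=M3) = 0.072 + 0.075 + 0.104 + 0.046 = 0.297.
P(Machine=M4) = 0.075 + 0.080 + 0.049 + 0.008 = 0.212.
P(Machine=M5) = 0.080 + 0.042 + 0.103 + 0.022 = 0.247.
P(Machine ∈ {M3, M4, M5}) = 0.297 + 0.212 + 0.247 = 0.756; P(Quality=major, Machine ∈ {M3, M4, M5}) = 0.104 + 0.049 + 0.103 = 0.256.
P(Quality=major | Machine ∈ {M3, M4, M5}) = 0.256/0.756 = 0.3386.

0.3386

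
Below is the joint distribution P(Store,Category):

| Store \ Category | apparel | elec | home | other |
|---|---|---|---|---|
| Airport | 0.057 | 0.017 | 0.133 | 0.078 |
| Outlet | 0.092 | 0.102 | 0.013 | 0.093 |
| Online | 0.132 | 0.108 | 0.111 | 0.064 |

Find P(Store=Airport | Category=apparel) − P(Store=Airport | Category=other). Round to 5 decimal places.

P(Category=apparel) = 0.057 + 0.092 + 0.132 = 0.281; P(Store=Airport | Category=apparel) = 0.057/0.281 = 0.202847.
P(Category=other) = 0.078 + 0.093 + 0.064 = 0.235; P(Store=Airport | Category=other) = 0.078/0.235 = 0.331915.
Difference = -0.12907.

-0.12907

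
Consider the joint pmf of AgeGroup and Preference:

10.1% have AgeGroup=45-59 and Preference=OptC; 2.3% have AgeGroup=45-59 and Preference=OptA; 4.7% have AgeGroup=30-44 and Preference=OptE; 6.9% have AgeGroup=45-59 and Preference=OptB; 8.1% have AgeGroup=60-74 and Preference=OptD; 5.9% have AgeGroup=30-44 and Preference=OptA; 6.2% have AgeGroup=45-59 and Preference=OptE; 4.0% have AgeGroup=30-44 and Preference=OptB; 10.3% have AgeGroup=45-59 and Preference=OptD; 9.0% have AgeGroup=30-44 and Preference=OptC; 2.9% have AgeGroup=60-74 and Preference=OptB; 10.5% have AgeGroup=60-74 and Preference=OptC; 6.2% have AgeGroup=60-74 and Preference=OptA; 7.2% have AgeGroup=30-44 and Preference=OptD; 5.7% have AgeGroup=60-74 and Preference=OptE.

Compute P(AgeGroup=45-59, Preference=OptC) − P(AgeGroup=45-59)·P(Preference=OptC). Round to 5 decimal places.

P(AgeGroup=45-59) = 0.023 + 0.069 + 0.101 + 0.103 + 0.062 = 0.358.
P(Preference=OptC) = 0.090 + 0.101 + 0.105 = 0.296.
P(AgeGroup=45-59, Preference=OptC) − P(AgeGroup=45-59)P(Preference=OptC) = 0.101 − 0.358×0.296 = -0.00497.

-0.00497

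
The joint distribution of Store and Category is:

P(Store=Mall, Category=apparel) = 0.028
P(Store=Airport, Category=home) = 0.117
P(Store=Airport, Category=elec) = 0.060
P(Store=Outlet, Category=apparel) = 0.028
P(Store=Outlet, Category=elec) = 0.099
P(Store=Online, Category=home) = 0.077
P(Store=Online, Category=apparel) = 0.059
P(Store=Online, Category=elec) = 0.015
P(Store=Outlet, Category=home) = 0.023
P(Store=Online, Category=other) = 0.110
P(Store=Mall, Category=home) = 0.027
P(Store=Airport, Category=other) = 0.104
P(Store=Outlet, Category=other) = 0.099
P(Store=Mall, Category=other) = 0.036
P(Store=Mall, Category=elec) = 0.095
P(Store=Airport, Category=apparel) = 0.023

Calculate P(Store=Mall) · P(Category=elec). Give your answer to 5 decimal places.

0.05003

P(Store=Mall) = 0.028 + 0.095 + 0.027 + 0.036 = 0.186.
P(Category=elec) = 0.095 + 0.060 + 0.099 + 0.015 = 0.269.
Product: 0.186 × 0.269 = 0.05003.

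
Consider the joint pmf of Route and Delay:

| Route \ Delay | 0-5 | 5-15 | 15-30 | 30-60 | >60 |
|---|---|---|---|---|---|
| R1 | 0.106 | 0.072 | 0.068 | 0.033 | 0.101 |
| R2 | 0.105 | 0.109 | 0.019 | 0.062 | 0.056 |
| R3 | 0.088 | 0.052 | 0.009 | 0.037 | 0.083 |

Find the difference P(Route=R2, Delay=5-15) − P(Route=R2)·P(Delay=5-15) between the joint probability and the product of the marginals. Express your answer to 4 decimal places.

0.0272

P(Route=R2) = 0.105 + 0.109 + 0.019 + 0.062 + 0.056 = 0.351.
P(Delay=5-15) = 0.072 + 0.109 + 0.052 = 0.233.
P(Route=R2, Delay=5-15) − P(Route=R2)P(Delay=5-15) = 0.109 − 0.351×0.233 = 0.0272.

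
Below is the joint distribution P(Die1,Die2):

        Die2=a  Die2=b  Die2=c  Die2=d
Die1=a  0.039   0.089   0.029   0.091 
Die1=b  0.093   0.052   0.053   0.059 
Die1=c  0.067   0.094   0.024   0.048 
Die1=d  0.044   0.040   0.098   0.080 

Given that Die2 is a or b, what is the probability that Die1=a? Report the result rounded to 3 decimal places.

0.247

P(Die2=a) = 0.039 + 0.093 + 0.067 + 0.044 = 0.243.
P(Die2=b) = 0.089 + 0.052 + 0.094 + 0.040 = 0.275.
P(Die2 ∈ {a, b}) = 0.243 + 0.275 = 0.518; P(Die1=a, Die2 ∈ {a, b}) = 0.039 + 0.089 = 0.128.
P(Die1=a | Die2 ∈ {a, b}) = 0.128/0.518 = 0.247.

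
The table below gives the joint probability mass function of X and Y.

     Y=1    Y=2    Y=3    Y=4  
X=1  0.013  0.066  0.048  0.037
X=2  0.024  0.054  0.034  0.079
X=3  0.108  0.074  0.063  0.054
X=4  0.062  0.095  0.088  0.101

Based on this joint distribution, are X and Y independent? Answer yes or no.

P(X=3) = 0.299 and P(Y=1) = 0.207, so their product is 0.06189, but P(X=3, Y=1) = 0.108. Since these differ, X and Y are not independent.

no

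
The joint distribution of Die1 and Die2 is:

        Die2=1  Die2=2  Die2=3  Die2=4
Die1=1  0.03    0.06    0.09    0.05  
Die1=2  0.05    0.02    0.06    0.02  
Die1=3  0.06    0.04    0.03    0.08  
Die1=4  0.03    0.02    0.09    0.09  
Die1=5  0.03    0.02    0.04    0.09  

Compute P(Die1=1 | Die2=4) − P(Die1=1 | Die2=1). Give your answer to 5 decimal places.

0.00152

P(Die2=4) = 0.05 + 0.02 + 0.08 + 0.09 + 0.09 = 0.33; P(Die1=1 | Die2=4) = 0.05/0.33 = 0.151515.
P(Die2=1) = 0.03 + 0.05 + 0.06 + 0.03 + 0.03 = 0.20; P(Die1=1 | Die2=1) = 0.03/0.20 = 0.150000.
Difference = 0.00152.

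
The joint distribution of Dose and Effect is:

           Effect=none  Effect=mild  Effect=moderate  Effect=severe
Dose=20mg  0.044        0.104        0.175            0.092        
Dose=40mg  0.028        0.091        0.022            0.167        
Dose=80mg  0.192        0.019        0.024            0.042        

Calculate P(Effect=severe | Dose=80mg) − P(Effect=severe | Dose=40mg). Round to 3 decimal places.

-0.391

P(Dose=80mg) = 0.192 + 0.019 + 0.024 + 0.042 = 0.277; P(Effect=severe | Dose=80mg) = 0.042/0.277 = 0.1516.
P(Dose=40mg) = 0.028 + 0.091 + 0.022 + 0.167 = 0.308; P(Effect=severe | Dose=40mg) = 0.167/0.308 = 0.5422.
Difference = -0.391.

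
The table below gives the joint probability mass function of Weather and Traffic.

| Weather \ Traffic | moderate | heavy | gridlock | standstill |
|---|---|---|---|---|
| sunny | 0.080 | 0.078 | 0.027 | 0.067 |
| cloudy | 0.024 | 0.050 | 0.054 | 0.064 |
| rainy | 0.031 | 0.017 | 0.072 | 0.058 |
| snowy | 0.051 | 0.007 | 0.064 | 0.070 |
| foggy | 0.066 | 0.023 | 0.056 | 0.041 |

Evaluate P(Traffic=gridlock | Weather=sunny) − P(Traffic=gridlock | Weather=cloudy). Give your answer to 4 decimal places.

-0.1741

P(Weather=sunny) = 0.080 + 0.078 + 0.027 + 0.067 = 0.252; P(Traffic=gridlock | Weather=sunny) = 0.027/0.252 = 0.10714.
P(Weather=cloudy) = 0.024 + 0.050 + 0.054 + 0.064 = 0.192; P(Traffic=gridlock | Weather=cloudy) = 0.054/0.192 = 0.28125.
Difference = -0.1741.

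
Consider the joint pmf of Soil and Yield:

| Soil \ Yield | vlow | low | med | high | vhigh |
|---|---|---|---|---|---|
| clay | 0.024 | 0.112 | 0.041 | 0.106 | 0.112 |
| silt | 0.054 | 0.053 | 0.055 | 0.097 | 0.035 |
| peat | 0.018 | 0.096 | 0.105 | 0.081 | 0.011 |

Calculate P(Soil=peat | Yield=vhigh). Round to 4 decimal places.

P(Yield=vhigh) = 0.112 + 0.035 + 0.011 = 0.158.
P(Soil=peat | Yield=vhigh) = 0.011/0.158 = 0.0696.

0.0696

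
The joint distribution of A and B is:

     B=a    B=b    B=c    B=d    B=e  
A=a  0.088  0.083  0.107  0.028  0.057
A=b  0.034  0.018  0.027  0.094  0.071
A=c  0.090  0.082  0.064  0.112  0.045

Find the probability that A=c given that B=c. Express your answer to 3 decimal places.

P(B=c) = 0.107 + 0.027 + 0.064 = 0.198.
P(A=c | B=c) = 0.064/0.198 = 0.323.

0.323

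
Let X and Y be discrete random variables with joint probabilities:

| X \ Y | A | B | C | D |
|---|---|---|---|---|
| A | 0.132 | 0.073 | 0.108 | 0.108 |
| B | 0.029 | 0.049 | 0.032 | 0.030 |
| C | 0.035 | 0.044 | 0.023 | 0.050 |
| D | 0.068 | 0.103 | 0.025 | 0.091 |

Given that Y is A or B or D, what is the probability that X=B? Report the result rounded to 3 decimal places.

0.133

P(Y=A) = 0.132 + 0.029 + 0.035 + 0.068 = 0.264.
P(Y=B) = 0.073 + 0.049 + 0.044 + 0.103 = 0.269.
P(Y=D) = 0.108 + 0.030 + 0.050 + 0.091 = 0.279.
P(Y ∈ {A, B, D}) = 0.264 + 0.269 + 0.279 = 0.812; P(X=B, Y ∈ {A, B, D}) = 0.029 + 0.049 + 0.030 = 0.108.
P(X=B | Y ∈ {A, B, D}) = 0.108/0.812 = 0.133.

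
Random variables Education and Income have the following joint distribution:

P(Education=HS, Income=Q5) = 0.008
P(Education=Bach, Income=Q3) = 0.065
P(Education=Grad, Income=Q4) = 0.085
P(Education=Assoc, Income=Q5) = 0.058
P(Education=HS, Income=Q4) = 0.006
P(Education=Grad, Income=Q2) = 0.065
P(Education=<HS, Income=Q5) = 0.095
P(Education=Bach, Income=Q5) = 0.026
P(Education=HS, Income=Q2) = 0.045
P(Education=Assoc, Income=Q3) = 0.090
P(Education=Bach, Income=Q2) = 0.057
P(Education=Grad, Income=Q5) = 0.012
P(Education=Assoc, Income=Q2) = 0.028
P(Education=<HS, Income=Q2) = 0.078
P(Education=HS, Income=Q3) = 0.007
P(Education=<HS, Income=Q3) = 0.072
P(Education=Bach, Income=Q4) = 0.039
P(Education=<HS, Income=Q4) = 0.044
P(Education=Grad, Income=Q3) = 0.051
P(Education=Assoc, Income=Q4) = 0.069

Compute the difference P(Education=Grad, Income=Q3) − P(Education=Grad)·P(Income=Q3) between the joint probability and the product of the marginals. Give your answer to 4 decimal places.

-0.0097

P(Education=Grad) = 0.065 + 0.051 + 0.085 + 0.012 = 0.213.
P(Income=Q3) = 0.072 + 0.007 + 0.090 + 0.065 + 0.051 = 0.285.
P(Education=Grad, Income=Q3) − P(Education=Grad)P(Income=Q3) = 0.051 − 0.213×0.285 = -0.0097.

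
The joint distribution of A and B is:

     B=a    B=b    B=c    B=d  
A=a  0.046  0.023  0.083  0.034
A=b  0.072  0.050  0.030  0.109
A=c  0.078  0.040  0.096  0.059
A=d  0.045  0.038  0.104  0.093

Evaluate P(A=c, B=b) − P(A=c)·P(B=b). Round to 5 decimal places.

P(A=c) = 0.078 + 0.040 + 0.096 + 0.059 = 0.273.
P(B=b) = 0.023 + 0.050 + 0.040 + 0.038 = 0.151.
P(A=c, B=b) − P(A=c)P(B=b) = 0.040 − 0.273×0.151 = -0.00122.

-0.00122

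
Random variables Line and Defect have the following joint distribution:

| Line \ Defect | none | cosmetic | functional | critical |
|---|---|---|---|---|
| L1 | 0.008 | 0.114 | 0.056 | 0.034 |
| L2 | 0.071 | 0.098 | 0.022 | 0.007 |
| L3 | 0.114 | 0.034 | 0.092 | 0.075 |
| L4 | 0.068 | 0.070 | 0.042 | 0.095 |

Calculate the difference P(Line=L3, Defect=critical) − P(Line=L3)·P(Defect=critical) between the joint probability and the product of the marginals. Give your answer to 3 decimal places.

P(Line=L3) = 0.114 + 0.034 + 0.092 + 0.075 = 0.315.
P(Defect=critical) = 0.034 + 0.007 + 0.075 + 0.095 = 0.211.
P(Line=L3, Defect=critical) − P(Line=L3)P(Defect=critical) = 0.075 − 0.315×0.211 = 0.009.

0.009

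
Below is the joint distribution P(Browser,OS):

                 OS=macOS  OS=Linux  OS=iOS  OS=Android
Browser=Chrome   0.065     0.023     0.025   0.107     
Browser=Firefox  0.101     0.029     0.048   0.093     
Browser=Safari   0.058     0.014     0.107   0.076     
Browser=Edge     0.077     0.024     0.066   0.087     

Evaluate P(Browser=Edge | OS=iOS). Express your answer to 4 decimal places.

P(OS=iOS) = 0.025 + 0.048 + 0.107 + 0.066 = 0.246.
P(Browser=Edge | OS=iOS) = 0.066/0.246 = 0.2683.

0.2683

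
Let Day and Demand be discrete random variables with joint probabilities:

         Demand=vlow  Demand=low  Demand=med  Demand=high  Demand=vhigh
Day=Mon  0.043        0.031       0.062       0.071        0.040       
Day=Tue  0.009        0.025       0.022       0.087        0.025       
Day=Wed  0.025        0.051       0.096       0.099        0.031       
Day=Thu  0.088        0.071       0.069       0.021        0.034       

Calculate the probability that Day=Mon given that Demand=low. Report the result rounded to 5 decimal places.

0.17416

P(Demand=low) = 0.031 + 0.025 + 0.051 + 0.071 = 0.178.
P(Day=Mon | Demand=low) = 0.031/0.178 = 0.17416.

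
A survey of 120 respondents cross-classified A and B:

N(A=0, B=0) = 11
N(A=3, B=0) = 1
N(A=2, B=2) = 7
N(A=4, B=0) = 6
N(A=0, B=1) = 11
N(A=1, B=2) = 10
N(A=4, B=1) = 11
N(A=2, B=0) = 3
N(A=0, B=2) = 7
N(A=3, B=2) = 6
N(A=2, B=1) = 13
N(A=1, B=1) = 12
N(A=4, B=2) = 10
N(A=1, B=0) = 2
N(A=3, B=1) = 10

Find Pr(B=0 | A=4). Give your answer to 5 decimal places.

0.22222

Total with A=4: 6 + 11 + 10 = 27.
P(B=0 | A=4) = 6/27 = 0.22222.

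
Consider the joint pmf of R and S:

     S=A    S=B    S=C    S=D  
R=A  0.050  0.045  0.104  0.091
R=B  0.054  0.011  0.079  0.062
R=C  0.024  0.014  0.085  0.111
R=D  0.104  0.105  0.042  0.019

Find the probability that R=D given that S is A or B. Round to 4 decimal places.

0.5135

P(S=A) = 0.050 + 0.054 + 0.024 + 0.104 = 0.232.
P(S=B) = 0.045 + 0.011 + 0.014 + 0.105 = 0.175.
P(S ∈ {A, B}) = 0.232 + 0.175 = 0.407; P(R=D, S ∈ {A, B}) = 0.104 + 0.105 = 0.209.
P(R=D | S ∈ {A, B}) = 0.209/0.407 = 0.5135.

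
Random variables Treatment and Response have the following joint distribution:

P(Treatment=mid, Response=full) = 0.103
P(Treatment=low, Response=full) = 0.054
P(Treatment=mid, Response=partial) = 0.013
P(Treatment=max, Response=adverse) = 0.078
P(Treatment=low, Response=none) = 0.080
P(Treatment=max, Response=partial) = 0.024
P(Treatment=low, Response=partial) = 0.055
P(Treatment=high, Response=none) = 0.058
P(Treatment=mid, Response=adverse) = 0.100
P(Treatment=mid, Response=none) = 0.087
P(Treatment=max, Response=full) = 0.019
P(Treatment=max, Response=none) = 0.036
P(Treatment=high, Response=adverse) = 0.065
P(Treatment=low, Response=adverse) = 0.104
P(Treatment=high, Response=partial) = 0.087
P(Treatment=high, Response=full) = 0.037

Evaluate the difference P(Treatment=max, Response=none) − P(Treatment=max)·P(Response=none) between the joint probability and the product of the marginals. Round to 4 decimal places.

-0.0050

P(Treatment=max) = 0.036 + 0.024 + 0.019 + 0.078 = 0.157.
P(Response=none) = 0.080 + 0.087 + 0.058 + 0.036 = 0.261.
P(Treatment=max, Response=none) − P(Treatment=max)P(Response=none) = 0.036 − 0.157×0.261 = -0.0050.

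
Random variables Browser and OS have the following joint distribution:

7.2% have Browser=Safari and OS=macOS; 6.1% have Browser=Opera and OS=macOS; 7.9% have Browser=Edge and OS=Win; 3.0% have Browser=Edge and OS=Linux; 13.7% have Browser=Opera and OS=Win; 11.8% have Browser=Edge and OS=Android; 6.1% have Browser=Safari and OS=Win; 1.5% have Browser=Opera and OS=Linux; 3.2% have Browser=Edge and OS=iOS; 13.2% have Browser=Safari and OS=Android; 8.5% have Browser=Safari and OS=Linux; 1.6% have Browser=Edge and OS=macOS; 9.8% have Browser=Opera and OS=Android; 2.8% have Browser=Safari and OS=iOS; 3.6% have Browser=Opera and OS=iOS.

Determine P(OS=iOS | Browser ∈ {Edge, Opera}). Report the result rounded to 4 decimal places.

P(Browser=Edge) = 0.079 + 0.016 + 0.030 + 0.032 + 0.118 = 0.275.
P(Browser=Opera) = 0.137 + 0.061 + 0.015 + 0.036 + 0.098 = 0.347.
P(Browser ∈ {Edge, Opera}) = 0.275 + 0.347 = 0.622; P(OS=iOS, Browser ∈ {Edge, Opera}) = 0.032 + 0.036 = 0.068.
P(OS=iOS | Browser ∈ {Edge, Opera}) = 0.068/0.622 = 0.1093.

0.1093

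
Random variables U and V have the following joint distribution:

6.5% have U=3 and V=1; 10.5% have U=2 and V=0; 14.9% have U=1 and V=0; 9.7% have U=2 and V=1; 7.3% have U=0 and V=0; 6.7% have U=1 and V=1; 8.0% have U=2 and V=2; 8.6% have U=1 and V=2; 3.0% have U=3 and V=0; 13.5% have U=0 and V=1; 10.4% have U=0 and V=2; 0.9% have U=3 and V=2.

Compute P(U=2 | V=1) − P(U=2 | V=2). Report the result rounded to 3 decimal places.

P(V=1) = 0.135 + 0.067 + 0.097 + 0.065 = 0.364; P(U=2 | V=1) = 0.097/0.364 = 0.2665.
P(V=2) = 0.104 + 0.086 + 0.080 + 0.009 = 0.279; P(U=2 | V=2) = 0.080/0.279 = 0.2867.
Difference = -0.020.

-0.020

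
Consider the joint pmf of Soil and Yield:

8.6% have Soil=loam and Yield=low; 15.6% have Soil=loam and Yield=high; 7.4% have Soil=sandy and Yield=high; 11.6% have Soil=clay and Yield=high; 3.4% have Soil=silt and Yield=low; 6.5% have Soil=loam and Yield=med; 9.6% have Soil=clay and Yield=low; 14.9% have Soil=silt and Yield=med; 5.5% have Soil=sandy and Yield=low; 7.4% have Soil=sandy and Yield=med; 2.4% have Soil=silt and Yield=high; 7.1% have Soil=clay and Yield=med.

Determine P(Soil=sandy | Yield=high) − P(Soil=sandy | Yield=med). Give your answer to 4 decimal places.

P(Yield=high) = 0.074 + 0.156 + 0.116 + 0.024 = 0.370; P(Soil=sandy | Yield=high) = 0.074/0.370 = 0.20000.
P(Yield=med) = 0.074 + 0.065 + 0.071 + 0.149 = 0.359; P(Soil=sandy | Yield=med) = 0.074/0.359 = 0.20613.
Difference = -0.0061.

-0.0061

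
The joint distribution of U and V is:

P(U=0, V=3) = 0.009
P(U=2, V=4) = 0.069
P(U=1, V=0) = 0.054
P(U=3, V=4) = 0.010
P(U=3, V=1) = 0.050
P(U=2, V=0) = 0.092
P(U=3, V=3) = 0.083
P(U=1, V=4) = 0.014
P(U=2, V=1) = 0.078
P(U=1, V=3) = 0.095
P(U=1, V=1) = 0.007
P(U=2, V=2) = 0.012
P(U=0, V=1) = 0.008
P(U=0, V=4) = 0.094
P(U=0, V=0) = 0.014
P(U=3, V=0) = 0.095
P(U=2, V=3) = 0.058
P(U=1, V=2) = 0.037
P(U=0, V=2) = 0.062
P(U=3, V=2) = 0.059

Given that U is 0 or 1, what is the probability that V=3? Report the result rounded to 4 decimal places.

0.2640

P(U=0) = 0.014 + 0.008 + 0.062 + 0.009 + 0.094 = 0.187.
P(U=1) = 0.054 + 0.007 + 0.037 + 0.095 + 0.014 = 0.207.
P(U ∈ {0, 1}) = 0.187 + 0.207 = 0.394; P(V=3, U ∈ {0, 1}) = 0.009 + 0.095 = 0.104.
P(V=3 | U ∈ {0, 1}) = 0.104/0.394 = 0.2640.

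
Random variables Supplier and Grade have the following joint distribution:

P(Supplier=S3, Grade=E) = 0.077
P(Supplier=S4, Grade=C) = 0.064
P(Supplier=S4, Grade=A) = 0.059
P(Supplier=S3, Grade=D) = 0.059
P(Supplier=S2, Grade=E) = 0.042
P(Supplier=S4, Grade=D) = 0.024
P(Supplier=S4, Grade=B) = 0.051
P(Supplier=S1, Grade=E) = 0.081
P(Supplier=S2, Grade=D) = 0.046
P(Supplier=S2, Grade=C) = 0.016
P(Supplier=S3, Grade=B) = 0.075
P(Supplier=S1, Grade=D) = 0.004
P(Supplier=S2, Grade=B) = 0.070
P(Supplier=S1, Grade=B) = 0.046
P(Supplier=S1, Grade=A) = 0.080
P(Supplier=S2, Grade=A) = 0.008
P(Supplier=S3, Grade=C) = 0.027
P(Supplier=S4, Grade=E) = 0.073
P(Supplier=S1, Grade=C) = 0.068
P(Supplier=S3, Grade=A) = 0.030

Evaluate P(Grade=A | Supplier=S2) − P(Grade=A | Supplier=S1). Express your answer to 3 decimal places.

P(Supplier=S2) = 0.008 + 0.070 + 0.016 + 0.046 + 0.042 = 0.182; P(Grade=A | Supplier=S2) = 0.008/0.182 = 0.0440.
P(Supplier=S1) = 0.080 + 0.046 + 0.068 + 0.004 + 0.081 = 0.279; P(Grade=A | Supplier=S1) = 0.080/0.279 = 0.2867.
Difference = -0.243.

-0.243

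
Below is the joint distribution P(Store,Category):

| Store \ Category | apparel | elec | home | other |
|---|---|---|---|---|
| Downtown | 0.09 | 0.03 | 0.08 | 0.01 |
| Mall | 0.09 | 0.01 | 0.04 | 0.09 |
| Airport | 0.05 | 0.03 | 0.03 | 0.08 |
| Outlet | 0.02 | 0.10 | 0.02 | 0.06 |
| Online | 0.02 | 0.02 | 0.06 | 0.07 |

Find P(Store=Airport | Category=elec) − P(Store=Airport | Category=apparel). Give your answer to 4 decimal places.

P(Category=elec) = 0.03 + 0.01 + 0.03 + 0.10 + 0.02 = 0.19; P(Store=Airport | Category=elec) = 0.03/0.19 = 0.15789.
P(Category=apparel) = 0.09 + 0.09 + 0.05 + 0.02 + 0.02 = 0.27; P(Store=Airport | Category=apparel) = 0.05/0.27 = 0.18519.
Difference = -0.0273.

-0.0273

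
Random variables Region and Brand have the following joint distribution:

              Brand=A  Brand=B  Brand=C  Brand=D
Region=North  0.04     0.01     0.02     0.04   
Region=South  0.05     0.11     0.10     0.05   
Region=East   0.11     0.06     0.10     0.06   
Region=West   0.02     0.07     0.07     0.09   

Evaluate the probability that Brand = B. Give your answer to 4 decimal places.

0.2500

P(Brand=B) = 0.01 + 0.11 + 0.06 + 0.07 = 0.25.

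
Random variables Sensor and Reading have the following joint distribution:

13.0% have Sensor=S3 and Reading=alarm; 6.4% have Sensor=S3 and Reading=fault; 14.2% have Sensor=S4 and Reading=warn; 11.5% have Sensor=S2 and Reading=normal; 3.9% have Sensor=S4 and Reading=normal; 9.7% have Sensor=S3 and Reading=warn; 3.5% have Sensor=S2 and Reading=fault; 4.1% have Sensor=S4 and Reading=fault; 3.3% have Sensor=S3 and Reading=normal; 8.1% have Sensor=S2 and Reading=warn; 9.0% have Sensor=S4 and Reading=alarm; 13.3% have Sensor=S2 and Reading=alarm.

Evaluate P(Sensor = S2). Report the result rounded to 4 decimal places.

0.3640

P(Sensor=S2) = 0.115 + 0.081 + 0.133 + 0.035 = 0.364.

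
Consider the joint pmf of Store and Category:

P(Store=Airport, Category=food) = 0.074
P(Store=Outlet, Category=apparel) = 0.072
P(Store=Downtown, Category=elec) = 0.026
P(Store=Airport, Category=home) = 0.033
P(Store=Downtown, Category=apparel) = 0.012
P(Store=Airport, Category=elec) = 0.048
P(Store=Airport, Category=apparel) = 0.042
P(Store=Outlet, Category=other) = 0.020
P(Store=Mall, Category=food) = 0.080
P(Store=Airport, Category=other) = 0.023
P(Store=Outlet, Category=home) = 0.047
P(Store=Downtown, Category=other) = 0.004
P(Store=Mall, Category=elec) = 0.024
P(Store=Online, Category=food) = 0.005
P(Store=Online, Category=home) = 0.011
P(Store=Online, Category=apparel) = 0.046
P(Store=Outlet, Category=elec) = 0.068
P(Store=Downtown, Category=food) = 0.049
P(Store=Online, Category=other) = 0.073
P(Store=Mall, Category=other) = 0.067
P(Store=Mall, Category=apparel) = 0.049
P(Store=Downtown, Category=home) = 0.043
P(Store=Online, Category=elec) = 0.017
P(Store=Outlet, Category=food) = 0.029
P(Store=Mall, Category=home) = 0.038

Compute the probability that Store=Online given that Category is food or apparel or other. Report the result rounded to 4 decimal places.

0.1922

P(Category=food) = 0.049 + 0.080 + 0.074 + 0.029 + 0.005 = 0.237.
P(Category=apparel) = 0.012 + 0.049 + 0.042 + 0.072 + 0.046 = 0.221.
P(Category=other) = 0.004 + 0.067 + 0.023 + 0.020 + 0.073 = 0.187.
P(Category ∈ {food, apparel, other}) = 0.237 + 0.221 + 0.187 = 0.645; P(Store=Online, Category ∈ {food, apparel, other}) = 0.005 + 0.046 + 0.073 = 0.124.
P(Store=Online | Category ∈ {food, apparel, other}) = 0.124/0.645 = 0.1922.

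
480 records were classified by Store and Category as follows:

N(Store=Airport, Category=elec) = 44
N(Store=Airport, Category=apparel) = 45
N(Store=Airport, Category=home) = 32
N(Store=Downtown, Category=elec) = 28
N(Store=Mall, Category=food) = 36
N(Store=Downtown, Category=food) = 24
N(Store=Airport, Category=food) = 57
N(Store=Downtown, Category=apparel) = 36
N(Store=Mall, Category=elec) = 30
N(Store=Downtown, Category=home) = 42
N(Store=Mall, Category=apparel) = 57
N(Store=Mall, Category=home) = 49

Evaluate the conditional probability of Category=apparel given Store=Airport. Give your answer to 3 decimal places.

Total with Store=Airport: 57 + 45 + 44 + 32 = 178.
P(Category=apparel | Store=Airport) = 45/178 = 0.253.

0.253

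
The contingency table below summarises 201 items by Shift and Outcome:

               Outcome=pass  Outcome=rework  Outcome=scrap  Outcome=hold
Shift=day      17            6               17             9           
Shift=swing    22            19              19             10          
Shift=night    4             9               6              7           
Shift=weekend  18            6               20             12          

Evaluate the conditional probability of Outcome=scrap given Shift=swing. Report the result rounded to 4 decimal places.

Total with Shift=swing: 22 + 19 + 19 + 10 = 70.
P(Outcome=scrap | Shift=swing) = 19/70 = 0.2714.

0.2714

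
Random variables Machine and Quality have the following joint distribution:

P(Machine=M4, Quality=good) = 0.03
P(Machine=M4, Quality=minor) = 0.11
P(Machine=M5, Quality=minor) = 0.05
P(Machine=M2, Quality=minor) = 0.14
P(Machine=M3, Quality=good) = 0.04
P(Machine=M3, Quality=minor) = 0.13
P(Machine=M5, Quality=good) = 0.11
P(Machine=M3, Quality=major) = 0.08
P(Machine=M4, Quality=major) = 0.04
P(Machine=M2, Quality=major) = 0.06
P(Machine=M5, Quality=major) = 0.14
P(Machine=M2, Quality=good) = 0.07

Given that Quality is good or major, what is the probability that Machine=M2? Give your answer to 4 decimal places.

0.2281

P(Quality=good) = 0.07 + 0.04 + 0.03 + 0.11 = 0.25.
P(Quality=major) = 0.06 + 0.08 + 0.04 + 0.14 = 0.32.
P(Quality ∈ {good, major}) = 0.25 + 0.32 = 0.57; P(Machine=M2, Quality ∈ {good, major}) = 0.07 + 0.06 = 0.13.
P(Machine=M2 | Quality ∈ {good, major}) = 0.13/0.57 = 0.2281.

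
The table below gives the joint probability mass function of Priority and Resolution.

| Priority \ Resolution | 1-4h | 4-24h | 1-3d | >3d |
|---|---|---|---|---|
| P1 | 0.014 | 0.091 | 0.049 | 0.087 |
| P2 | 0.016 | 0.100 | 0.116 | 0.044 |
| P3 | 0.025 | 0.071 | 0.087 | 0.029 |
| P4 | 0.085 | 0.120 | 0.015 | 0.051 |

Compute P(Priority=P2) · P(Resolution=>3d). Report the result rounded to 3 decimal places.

P(Priority=P2) = 0.016 + 0.100 + 0.116 + 0.044 = 0.276.
P(Resolution=>3d) = 0.087 + 0.044 + 0.029 + 0.051 = 0.211.
Product: 0.276 × 0.211 = 0.058.

0.058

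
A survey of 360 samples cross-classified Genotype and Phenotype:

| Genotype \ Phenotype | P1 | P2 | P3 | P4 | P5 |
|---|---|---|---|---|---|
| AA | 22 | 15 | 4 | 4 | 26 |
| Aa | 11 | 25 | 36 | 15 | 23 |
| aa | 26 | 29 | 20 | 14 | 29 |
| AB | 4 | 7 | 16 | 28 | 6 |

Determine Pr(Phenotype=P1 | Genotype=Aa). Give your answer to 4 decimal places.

Total with Genotype=Aa: 11 + 25 + 36 + 15 + 23 = 110.
P(Phenotype=P1 | Genotype=Aa) = 11/110 = 0.1000.

0.1000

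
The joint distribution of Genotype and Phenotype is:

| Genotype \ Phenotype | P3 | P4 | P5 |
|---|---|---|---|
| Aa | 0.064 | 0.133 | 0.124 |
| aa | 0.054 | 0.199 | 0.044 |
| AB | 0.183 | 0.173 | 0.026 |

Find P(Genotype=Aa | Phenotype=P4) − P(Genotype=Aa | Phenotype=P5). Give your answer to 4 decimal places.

-0.3758

P(Phenotype=P4) = 0.133 + 0.199 + 0.173 = 0.505; P(Genotype=Aa | Phenotype=P4) = 0.133/0.505 = 0.26337.
P(Phenotype=P5) = 0.124 + 0.044 + 0.026 = 0.194; P(Genotype=Aa | Phenotype=P5) = 0.124/0.194 = 0.63918.
Difference = -0.3758.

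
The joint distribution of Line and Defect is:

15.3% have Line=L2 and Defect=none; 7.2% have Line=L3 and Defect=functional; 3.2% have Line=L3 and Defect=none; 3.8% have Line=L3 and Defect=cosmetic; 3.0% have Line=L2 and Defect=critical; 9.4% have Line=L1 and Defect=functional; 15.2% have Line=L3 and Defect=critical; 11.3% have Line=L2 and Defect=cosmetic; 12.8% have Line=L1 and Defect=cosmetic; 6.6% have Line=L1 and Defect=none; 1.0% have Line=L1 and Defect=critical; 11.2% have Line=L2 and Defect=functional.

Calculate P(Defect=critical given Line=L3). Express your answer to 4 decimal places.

0.5170

P(Line=L3) = 0.032 + 0.038 + 0.072 + 0.152 = 0.294.
P(Defect=critical | Line=L3) = 0.152/0.294 = 0.5170.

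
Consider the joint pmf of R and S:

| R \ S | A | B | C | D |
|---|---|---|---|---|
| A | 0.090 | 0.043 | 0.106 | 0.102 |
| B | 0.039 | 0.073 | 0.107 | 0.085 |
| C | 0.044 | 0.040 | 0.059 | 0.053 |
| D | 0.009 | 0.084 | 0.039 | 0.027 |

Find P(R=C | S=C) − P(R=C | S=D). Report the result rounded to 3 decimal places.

P(S=C) = 0.106 + 0.107 + 0.059 + 0.039 = 0.311; P(R=C | S=C) = 0.059/0.311 = 0.1897.
P(S=D) = 0.102 + 0.085 + 0.053 + 0.027 = 0.267; P(R=C | S=D) = 0.053/0.267 = 0.1985.
Difference = -0.009.

-0.009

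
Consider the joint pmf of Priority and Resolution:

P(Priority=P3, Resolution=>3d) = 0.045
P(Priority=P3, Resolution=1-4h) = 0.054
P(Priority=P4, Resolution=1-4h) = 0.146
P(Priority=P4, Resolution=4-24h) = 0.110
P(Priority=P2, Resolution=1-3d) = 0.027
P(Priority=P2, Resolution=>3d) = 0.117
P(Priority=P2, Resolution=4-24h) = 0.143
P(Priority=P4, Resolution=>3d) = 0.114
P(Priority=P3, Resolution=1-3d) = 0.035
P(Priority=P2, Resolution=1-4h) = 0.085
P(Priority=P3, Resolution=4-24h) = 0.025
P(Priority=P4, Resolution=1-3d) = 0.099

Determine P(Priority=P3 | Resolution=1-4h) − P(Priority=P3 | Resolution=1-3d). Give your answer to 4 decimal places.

P(Resolution=1-4h) = 0.085 + 0.054 + 0.146 = 0.285; P(Priority=P3 | Resolution=1-4h) = 0.054/0.285 = 0.18947.
P(Resolution=1-3d) = 0.027 + 0.035 + 0.099 = 0.161; P(Priority=P3 | Resolution=1-3d) = 0.035/0.161 = 0.21739.
Difference = -0.0279.

-0.0279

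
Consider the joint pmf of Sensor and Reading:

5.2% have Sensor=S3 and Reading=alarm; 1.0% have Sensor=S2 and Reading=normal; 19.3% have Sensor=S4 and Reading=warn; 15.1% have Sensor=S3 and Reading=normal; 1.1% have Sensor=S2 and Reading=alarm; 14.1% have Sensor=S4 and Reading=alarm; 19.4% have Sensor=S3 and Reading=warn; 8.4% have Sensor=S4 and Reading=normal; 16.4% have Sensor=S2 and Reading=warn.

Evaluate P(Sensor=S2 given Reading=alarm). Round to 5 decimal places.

P(Reading=alarm) = 0.011 + 0.052 + 0.141 = 0.204.
P(Sensor=S2 | Reading=alarm) = 0.011/0.204 = 0.05392.

0.05392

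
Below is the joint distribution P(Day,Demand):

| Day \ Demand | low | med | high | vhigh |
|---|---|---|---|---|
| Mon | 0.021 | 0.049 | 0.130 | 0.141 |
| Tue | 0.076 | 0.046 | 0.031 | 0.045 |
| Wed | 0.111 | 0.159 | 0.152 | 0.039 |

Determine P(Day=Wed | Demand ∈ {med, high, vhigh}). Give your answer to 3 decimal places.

0.442

P(Demand=med) = 0.049 + 0.046 + 0.159 = 0.254.
P(Demand=high) = 0.130 + 0.031 + 0.152 = 0.313.
P(Demand=vhigh) = 0.141 + 0.045 + 0.039 = 0.225.
P(Demand ∈ {med, high, vhigh}) = 0.254 + 0.313 + 0.225 = 0.792; P(Day=Wed, Demand ∈ {med, high, vhigh}) = 0.159 + 0.152 + 0.039 = 0.350.
P(Day=Wed | Demand ∈ {med, high, vhigh}) = 0.350/0.792 = 0.442.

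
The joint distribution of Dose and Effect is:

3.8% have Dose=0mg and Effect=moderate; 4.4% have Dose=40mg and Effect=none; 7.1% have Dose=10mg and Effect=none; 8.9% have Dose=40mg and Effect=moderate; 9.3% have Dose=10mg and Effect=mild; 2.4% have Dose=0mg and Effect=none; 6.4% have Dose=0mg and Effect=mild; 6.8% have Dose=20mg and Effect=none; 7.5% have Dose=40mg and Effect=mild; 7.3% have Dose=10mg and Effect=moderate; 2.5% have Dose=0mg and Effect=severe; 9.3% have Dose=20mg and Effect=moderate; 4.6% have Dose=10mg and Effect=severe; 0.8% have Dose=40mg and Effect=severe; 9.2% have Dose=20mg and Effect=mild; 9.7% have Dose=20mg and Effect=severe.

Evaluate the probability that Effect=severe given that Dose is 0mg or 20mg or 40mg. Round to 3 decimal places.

0.181

P(Dose=0mg) = 0.024 + 0.064 + 0.038 + 0.025 = 0.151.
P(Dose=20mg) = 0.068 + 0.092 + 0.093 + 0.097 = 0.350.
P(Dose=40mg) = 0.044 + 0.075 + 0.089 + 0.008 = 0.216.
P(Dose ∈ {0mg, 20mg, 40mg}) = 0.151 + 0.350 + 0.216 = 0.717; P(Effect=severe, Dose ∈ {0mg, 20mg, 40mg}) = 0.025 + 0.097 + 0.008 = 0.130.
P(Effect=severe | Dose ∈ {0mg, 20mg, 40mg}) = 0.130/0.717 = 0.181.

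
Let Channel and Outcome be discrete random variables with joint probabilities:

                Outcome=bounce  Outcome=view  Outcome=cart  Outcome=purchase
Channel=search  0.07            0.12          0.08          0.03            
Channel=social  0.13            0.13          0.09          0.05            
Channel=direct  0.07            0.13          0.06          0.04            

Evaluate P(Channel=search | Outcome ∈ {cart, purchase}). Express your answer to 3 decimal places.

P(Outcome=cart) = 0.08 + 0.09 + 0.06 = 0.23.
P(Outcome=purchase) = 0.03 + 0.05 + 0.04 = 0.12.
P(Outcome ∈ {cart, purchase}) = 0.23 + 0.12 = 0.35; P(Channel=search, Outcome ∈ {cart, purchase}) = 0.08 + 0.03 = 0.11.
P(Channel=search | Outcome ∈ {cart, purchase}) = 0.11/0.35 = 0.314.

0.314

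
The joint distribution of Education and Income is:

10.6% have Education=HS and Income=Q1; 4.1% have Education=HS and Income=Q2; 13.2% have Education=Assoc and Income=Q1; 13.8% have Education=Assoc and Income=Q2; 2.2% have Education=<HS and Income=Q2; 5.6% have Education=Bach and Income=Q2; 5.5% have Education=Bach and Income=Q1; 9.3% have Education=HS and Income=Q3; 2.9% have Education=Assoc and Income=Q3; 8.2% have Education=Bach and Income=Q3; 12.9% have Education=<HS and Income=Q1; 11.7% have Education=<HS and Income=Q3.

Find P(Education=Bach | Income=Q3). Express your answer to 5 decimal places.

0.25545

P(Income=Q3) = 0.117 + 0.093 + 0.029 + 0.082 = 0.321.
P(Education=Bach | Income=Q3) = 0.082/0.321 = 0.25545.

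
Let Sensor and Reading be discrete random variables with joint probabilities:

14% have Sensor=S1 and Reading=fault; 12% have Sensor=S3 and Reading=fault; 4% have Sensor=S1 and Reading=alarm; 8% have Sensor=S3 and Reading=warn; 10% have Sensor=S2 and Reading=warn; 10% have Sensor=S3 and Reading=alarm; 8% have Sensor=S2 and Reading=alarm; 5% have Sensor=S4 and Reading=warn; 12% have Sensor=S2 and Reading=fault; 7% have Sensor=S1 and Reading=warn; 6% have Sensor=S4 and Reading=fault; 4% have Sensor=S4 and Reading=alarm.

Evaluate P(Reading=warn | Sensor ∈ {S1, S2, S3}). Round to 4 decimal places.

P(Sensor=S1) = 0.07 + 0.04 + 0.14 = 0.25.
P(Sensor=S2) = 0.10 + 0.08 + 0.12 = 0.30.
P(Sensor=S3) = 0.08 + 0.10 + 0.12 = 0.30.
P(Sensor ∈ {S1, S2, S3}) = 0.25 + 0.30 + 0.30 = 0.85; P(Reading=warn, Sensor ∈ {S1, S2, S3}) = 0.07 + 0.10 + 0.08 = 0.25.
P(Reading=warn | Sensor ∈ {S1, S2, S3}) = 0.25/0.85 = 0.2941.

0.2941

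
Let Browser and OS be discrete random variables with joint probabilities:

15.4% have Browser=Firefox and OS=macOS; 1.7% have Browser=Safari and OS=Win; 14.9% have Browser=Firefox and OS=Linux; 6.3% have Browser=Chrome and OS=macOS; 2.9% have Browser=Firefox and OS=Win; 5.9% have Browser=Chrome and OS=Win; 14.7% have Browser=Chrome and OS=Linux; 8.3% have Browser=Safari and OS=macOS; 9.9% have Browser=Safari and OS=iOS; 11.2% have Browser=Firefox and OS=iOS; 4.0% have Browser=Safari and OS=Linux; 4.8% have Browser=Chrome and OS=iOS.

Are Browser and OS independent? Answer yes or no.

P(Browser=Chrome) = 0.317 and P(OS=Linux) = 0.336, so their product is 0.10651, but P(Browser=Chrome, OS=Linux) = 0.147. Since these differ, Browser and OS are not independent.

no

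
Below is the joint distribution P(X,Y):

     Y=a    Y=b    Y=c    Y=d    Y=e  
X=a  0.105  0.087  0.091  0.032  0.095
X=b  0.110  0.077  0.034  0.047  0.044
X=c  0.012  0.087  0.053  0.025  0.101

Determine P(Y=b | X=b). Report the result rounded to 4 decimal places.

P(X=b) = 0.110 + 0.077 + 0.034 + 0.047 + 0.044 = 0.312.
P(Y=b | X=b) = 0.077/0.312 = 0.2468.

0.2468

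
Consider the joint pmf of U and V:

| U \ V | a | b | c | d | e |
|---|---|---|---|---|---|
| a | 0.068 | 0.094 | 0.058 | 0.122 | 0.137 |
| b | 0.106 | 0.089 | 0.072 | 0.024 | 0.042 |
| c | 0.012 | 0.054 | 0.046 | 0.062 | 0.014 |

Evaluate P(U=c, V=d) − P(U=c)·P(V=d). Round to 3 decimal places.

0.023

P(U=c) = 0.012 + 0.054 + 0.046 + 0.062 + 0.014 = 0.188.
P(V=d) = 0.122 + 0.024 + 0.062 = 0.208.
P(U=c, V=d) − P(U=c)P(V=d) = 0.062 − 0.188×0.208 = 0.023.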